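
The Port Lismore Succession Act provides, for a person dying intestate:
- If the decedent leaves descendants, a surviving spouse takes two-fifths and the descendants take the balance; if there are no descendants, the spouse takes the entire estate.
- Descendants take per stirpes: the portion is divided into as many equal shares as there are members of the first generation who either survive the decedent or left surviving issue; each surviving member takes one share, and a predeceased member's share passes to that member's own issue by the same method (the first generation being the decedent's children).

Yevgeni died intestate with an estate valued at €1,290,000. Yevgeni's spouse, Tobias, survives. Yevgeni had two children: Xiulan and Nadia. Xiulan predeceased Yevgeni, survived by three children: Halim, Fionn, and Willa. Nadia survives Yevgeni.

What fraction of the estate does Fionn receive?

Fionn receives 1/10 of the estate.

Tobias takes two-fifths of €1,290,000 = €516,000. The remaining €774,000 passes to the descendants.
The descendants' portion (€774,000) is divided into 2 shares of €387,000: Nadia takes €387,000; Xiulan's €387,000 share passes to Xiulan's issue.
Xiulan's share (€387,000) is divided into 3 shares of €129,000: Halim, Fionn, and Willa each take €129,000.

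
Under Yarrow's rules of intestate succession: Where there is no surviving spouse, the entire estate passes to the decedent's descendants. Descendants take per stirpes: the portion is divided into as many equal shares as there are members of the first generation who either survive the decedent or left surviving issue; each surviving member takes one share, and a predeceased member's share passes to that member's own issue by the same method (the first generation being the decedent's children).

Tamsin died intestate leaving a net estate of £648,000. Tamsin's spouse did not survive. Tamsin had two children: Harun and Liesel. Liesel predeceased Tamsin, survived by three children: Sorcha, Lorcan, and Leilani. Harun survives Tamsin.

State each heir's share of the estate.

The entire £648,000 passes to the descendants.
That amount (£648,000) is divided into 2 shares of £324,000: Harun takes £324,000; Liesel's £324,000 share passes to Liesel's issue.
Liesel's share (£324,000) is divided into 3 shares of £108,000: Sorcha, Lorcan, and Leilani each take £108,000.

Harun: £324,000; Sorcha: £108,000; Lorcan: £108,000; Leilani: £108,000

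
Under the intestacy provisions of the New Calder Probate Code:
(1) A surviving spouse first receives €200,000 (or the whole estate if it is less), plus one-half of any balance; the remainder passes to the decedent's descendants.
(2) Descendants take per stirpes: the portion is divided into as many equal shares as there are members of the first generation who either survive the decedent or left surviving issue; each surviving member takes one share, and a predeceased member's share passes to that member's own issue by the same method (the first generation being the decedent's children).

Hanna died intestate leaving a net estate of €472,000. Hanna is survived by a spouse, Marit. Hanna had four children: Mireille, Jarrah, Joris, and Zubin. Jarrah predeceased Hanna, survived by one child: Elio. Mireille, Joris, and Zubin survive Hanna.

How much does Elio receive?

Marit first takes €200,000, leaving a balance of €272,000. Marit then takes one-half of the balance (€136,000), for a total of €336,000. The remaining €136,000 passes to the descendants.
The descendants' portion (€136,000) is divided into 4 shares of €34,000: Mireille, Joris, and Zubin each take €34,000; Jarrah's €34,000 share passes to Jarrah's issue.
Jarrah's share (€34,000) passes entirely to Elio.

Elio receives €34,000.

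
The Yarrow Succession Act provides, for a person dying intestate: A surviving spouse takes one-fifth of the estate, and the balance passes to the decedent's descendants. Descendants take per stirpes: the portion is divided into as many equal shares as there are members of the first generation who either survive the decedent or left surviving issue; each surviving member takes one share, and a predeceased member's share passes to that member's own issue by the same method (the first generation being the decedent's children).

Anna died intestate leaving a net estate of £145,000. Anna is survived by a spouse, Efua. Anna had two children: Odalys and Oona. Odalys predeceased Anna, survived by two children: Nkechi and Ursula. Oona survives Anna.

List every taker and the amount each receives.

Efua takes one-fifth of £145,000 = £29,000. The remaining £116,000 passes to the descendants.
The descendants' portion (£116,000) is divided into 2 shares of £58,000: Oona takes £58,000; Odalys's £58,000 share passes to Odalys's issue.
Odalys's share (£58,000) is divided into 2 shares of £29,000: Nkechi and Ursula each take £29,000.

Efua: £29,000; Nkechi: £29,000; Ursula: £29,000; Oona: £58,000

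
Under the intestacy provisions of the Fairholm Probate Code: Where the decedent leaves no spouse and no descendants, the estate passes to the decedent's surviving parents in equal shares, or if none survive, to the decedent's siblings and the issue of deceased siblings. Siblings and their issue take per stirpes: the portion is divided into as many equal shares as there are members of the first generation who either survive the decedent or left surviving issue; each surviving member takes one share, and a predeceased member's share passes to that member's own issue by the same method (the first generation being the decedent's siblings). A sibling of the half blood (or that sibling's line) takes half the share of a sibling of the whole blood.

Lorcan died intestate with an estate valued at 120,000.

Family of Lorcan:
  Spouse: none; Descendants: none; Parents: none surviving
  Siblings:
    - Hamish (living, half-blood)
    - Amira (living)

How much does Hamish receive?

The entire 120,000 passes to the siblings and their issue.
Counting each half-blood sibling's line as half a unit, there are 3/2 units in 120,000, so one unit is 80,000. Whole-blood lines (Amira) take 80,000 each; half-blood lines (Hamish) take 40,000 each.

Hamish receives 40,000.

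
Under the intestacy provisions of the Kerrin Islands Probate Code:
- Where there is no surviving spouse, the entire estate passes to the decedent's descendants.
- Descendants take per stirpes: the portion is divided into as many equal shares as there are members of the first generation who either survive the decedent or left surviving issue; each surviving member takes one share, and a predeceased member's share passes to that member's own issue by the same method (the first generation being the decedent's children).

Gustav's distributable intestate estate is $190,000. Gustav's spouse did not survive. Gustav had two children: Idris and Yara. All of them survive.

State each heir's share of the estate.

The entire $190,000 passes to the descendants.
That amount ($190,000) is divided into 2 shares of $95,000: Idris and Yara each take $95,000.

Idris: $95,000; Yara: $95,000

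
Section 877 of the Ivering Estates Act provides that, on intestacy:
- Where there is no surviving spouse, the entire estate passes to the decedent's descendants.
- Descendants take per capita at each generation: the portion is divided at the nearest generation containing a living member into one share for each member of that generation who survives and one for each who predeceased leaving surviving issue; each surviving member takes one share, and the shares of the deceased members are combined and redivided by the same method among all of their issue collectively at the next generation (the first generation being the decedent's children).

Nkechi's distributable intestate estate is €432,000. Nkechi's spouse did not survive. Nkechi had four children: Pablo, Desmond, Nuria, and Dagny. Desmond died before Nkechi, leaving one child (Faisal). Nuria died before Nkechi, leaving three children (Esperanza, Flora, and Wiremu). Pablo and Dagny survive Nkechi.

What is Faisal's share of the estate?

The entire €432,000 passes to the descendants.
That amount (€432,000) is divided at the children's generation into 4 shares of €108,000. Pablo and Dagny each take €108,000. The 2 shares of the deceased (Desmond and Nuria) are combined into a pool of €216,000.
That pool (€216,000) is divided at the grandchildren's generation equally among Faisal, Esperanza, Flora, and Wiremu: €54,000 each.

Faisal receives €54,000.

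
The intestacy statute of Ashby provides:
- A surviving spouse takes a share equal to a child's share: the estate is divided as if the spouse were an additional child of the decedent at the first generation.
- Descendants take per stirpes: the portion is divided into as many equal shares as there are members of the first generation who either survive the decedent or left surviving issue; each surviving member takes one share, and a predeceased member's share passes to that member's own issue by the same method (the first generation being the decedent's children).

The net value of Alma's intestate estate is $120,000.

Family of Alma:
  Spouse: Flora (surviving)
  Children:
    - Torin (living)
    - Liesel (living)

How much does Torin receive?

The spouse counts as an additional share at the children's level, so there are 3 primary shares of $40,000. Flora takes one such share ($40,000).
The children's combined portion ($80,000) is divided into 2 shares of $40,000: Torin and Liesel each take $40,000.

Torin receives $40,000.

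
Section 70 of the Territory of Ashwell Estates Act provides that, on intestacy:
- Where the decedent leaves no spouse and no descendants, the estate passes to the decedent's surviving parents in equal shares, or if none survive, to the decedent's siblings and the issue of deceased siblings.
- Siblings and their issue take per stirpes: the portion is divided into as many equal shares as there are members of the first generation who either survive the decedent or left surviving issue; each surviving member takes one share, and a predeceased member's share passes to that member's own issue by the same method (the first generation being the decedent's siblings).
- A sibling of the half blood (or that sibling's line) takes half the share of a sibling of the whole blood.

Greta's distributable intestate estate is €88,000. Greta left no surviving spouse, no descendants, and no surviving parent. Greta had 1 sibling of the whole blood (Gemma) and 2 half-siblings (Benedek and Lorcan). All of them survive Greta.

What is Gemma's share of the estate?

Gemma receives €44,000.

The entire €88,000 passes to the siblings and their issue.
Counting each half-blood sibling's line as half a unit, there are 2 units in €88,000, so one unit is €44,000. Whole-blood lines (Gemma) take €44,000 each; half-blood lines (Benedek and Lorcan) take €22,000 each.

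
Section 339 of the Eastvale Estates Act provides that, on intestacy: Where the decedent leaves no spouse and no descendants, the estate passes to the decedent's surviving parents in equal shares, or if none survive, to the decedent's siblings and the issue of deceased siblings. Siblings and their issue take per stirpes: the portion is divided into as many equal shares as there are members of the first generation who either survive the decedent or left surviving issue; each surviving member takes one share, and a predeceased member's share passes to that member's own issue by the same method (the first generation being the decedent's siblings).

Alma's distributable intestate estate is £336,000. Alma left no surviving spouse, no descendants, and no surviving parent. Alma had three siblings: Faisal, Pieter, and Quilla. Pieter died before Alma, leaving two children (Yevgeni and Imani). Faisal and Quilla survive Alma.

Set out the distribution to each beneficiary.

The entire £336,000 passes to the siblings and their issue.
That amount (£336,000) is divided into 3 shares of £112,000: Faisal and Quilla each take £112,000; Pieter's £112,000 share passes to Pieter's issue.
Pieter's share (£112,000) is divided into 2 shares of £56,000: Yevgeni and Imani each take £56,000.

Faisal: £112,000; Yevgeni: £56,000; Imani: £56,000; Quilla: £112,000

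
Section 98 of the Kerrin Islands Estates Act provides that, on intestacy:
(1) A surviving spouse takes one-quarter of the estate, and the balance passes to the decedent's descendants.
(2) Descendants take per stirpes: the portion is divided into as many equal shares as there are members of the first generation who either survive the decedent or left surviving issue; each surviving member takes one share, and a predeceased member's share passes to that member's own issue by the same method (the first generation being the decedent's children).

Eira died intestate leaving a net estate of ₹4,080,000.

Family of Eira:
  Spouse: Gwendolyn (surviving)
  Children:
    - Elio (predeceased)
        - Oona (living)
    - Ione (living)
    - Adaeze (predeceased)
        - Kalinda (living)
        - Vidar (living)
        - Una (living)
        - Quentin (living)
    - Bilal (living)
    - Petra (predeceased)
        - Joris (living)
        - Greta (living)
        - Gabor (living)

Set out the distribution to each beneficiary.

Gwendolyn: ₹1,020,000; Oona: ₹612,000; Ione: ₹612,000; Kalinda: ₹153,000; Vidar: ₹153,000; Una: ₹153,000; Quentin: ₹153,000; Bilal: ₹612,000; Joris: ₹204,000; Greta: ₹204,000; Gabor: ₹204,000

Gwendolyn takes one-quarter of ₹4,080,000 = ₹1,020,000. The remaining ₹3,060,000 passes to the descendants.
The descendants' portion (₹3,060,000) is divided into 5 shares of ₹612,000: Ione and Bilal each take ₹612,000; Elio's ₹612,000 share passes to Elio's issue; Adaeze's ₹612,000 share passes to Adaeze's issue; Petra's ₹612,000 share passes to Petra's issue.
Elio's share (₹612,000) passes entirely to Oona.
Adaeze's share (₹612,000) is divided into 4 shares of ₹153,000: Kalinda, Vidar, Una, and Quentin each take ₹153,000.
Petra's share (₹612,000) is divided into 3 shares of ₹204,000: Joris, Greta, and Gabor each take ₹204,000.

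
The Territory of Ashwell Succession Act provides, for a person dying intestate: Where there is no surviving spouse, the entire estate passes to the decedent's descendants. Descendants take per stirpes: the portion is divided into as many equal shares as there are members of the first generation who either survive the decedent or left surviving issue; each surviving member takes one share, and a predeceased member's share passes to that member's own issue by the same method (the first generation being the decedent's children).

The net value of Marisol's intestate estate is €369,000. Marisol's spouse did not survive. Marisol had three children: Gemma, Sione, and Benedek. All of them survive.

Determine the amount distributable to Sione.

The entire €369,000 passes to the descendants.
That amount (€369,000) is divided into 3 shares of €123,000: Gemma, Sione, and Benedek each take €123,000.

Sione receives €123,000.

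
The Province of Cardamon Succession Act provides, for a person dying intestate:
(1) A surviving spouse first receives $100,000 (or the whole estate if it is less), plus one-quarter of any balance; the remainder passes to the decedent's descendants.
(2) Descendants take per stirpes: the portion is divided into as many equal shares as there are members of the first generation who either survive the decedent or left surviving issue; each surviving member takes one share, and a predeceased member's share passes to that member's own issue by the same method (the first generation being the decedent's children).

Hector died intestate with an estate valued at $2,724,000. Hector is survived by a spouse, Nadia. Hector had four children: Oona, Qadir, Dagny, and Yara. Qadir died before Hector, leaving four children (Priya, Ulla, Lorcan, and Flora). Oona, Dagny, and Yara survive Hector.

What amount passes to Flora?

Flora receives $123,000.

Nadia first takes $100,000, leaving a balance of $2,624,000. Nadia then takes one-quarter of the balance ($656,000), for a total of $756,000. The remaining $1,968,000 passes to the descendants.
The descendants' portion ($1,968,000) is divided into 4 shares of $492,000: Oona, Dagny, and Yara each take $492,000; Qadir's $492,000 share passes to Qadir's issue.
Qadir's share ($492,000) is divided into 4 shares of $123,000: Priya, Ulla, Lorcan, and Flora each take $123,000.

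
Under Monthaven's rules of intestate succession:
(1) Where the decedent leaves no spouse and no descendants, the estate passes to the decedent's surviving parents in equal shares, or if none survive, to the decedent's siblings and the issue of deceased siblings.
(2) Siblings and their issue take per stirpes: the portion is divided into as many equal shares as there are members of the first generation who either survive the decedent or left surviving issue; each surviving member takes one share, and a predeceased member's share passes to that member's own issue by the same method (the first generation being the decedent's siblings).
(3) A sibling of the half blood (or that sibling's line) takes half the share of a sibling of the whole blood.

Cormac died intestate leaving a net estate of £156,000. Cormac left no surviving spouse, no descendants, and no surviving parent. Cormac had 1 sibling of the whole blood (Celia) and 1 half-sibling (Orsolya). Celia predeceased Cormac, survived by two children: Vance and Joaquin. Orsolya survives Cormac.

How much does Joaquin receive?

The entire £156,000 passes to the siblings and their issue.
Counting each half-blood sibling's line as half a unit, there are 3/2 units in £156,000, so one unit is £104,000. Whole-blood lines (Celia) take £104,000 each; half-blood lines (Orsolya) take £52,000 each.
Celia's share (£104,000) is divided into 2 shares of £52,000: Vance and Joaquin each take £52,000.

Joaquin receives £52,000.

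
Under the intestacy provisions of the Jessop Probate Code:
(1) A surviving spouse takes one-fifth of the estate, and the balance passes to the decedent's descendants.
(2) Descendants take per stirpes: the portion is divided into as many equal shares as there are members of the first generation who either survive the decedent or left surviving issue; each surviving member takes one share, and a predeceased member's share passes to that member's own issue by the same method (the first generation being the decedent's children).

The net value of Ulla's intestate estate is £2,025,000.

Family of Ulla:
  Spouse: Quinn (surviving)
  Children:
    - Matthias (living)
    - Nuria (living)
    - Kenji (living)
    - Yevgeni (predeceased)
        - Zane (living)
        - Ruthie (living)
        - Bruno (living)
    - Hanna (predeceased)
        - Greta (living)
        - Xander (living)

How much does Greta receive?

Greta receives £162,000.

Quinn takes one-fifth of £2,025,000 = £405,000. The remaining £1,620,000 passes to the descendants.
The descendants' portion (£1,620,000) is divided into 5 shares of £324,000: Matthias, Nuria, and Kenji each take £324,000; Yevgeni's £324,000 share passes to Yevgeni's issue; Hanna's £324,000 share passes to Hanna's issue.
Yevgeni's share (£324,000) is divided into 3 shares of £108,000: Zane, Ruthie, and Bruno each take £108,000.
Hanna's share (£324,000) is divided into 2 shares of £162,000: Greta and Xander each take £162,000.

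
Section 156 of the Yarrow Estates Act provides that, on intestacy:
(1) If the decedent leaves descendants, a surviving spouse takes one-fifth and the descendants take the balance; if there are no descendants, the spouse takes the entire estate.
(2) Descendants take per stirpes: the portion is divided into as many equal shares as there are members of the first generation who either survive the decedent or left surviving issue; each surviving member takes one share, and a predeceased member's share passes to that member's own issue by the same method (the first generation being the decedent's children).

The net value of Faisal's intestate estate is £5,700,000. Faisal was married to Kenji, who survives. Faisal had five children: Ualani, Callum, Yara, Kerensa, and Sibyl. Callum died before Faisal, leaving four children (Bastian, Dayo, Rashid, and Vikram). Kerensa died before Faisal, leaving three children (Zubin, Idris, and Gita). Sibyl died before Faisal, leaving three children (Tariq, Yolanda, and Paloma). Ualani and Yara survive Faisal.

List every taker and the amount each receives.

Kenji takes one-fifth of £5,700,000 = £1,140,000. The remaining £4,560,000 passes to the descendants.
The descendants' portion (£4,560,000) is divided into 5 shares of £912,000: Ualani and Yara each take £912,000; Callum's £912,000 share passes to Callum's issue; Kerensa's £912,000 share passes to Kerensa's issue; Sibyl's £912,000 share passes to Sibyl's issue.
Callum's share (£912,000) is divided into 4 shares of £228,000: Bastian, Dayo, Rashid, and Vikram each take £228,000.
Kerensa's share (£912,000) is divided into 3 shares of £304,000: Zubin, Idris, and Gita each take £304,000.
Sibyl's share (£912,000) is divided into 3 shares of £304,000: Tariq, Yolanda, and Paloma each take £304,000.

Kenji: £1,140,000; Ualani: £912,000; Bastian: £228,000; Dayo: £228,000; Rashid: £228,000; Vikram: £228,000; Yara: £912,000; Zubin: £304,000; Idris: £304,000; Gita: £304,000; Tariq: £304,000; Yolanda: £304,000; Paloma: £304,000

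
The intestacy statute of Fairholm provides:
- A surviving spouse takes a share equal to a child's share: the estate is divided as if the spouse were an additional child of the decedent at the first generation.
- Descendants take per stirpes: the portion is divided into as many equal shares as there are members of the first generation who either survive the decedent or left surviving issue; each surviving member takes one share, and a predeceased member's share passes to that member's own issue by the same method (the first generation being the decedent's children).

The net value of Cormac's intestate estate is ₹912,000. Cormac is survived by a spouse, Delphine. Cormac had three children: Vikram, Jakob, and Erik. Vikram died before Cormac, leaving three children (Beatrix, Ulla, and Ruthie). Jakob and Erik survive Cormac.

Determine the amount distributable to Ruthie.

Ruthie receives ₹76,000.

The spouse counts as an additional share at the children's level, so there are 4 primary shares of ₹228,000. Delphine takes one such share (₹228,000).
The children's combined portion (₹684,000) is divided into 3 shares of ₹228,000: Jakob and Erik each take ₹228,000; Vikram's ₹228,000 share passes to Vikram's issue.
Vikram's share (₹228,000) is divided into 3 shares of ₹76,000: Beatrix, Ulla, and Ruthie each take ₹76,000.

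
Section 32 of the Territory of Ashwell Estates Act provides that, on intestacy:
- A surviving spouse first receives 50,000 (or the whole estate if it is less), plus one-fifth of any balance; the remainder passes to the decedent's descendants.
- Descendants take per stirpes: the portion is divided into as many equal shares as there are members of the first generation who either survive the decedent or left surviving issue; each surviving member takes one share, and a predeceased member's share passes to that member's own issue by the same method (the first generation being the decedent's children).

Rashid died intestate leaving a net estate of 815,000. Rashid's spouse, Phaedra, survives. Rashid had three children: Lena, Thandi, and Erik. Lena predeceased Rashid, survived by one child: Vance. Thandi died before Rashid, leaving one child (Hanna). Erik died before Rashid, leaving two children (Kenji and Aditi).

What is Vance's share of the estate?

Vance receives 204,000.

Phaedra first takes 50,000, leaving a balance of 765,000. Phaedra then takes one-fifth of the balance (153,000), for a total of 203,000. The remaining 612,000 passes to the descendants.
The descendants' portion (612,000) is divided into 3 shares of 204,000: Lena's 204,000 share passes to Lena's issue; Thandi's 204,000 share passes to Thandi's issue; Erik's 204,000 share passes to Erik's issue.
Lena's share (204,000) passes entirely to Vance.
Thandi's share (204,000) passes entirely to Hanna.
Erik's share (204,000) is divided into 2 shares of 102,000: Kenji and Aditi each take 102,000.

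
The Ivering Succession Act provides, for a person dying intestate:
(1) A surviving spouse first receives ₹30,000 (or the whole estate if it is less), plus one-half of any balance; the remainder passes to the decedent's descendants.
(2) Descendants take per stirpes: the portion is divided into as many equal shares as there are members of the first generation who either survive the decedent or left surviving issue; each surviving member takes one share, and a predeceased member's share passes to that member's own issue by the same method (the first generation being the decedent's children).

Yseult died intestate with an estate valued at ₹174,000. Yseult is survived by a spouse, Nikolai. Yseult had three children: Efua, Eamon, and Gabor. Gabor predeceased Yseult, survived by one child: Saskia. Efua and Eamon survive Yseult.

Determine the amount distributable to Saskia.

Nikolai first takes ₹30,000, leaving a balance of ₹144,000. Nikolai then takes one-half of the balance (₹72,000), for a total of ₹102,000. The remaining ₹72,000 passes to the descendants.
The descendants' portion (₹72,000) is divided into 3 shares of ₹24,000: Efua and Eamon each take ₹24,000; Gabor's ₹24,000 share passes to Gabor's issue.
Gabor's share (₹24,000) passes entirely to Saskia.

Saskia receives ₹24,000.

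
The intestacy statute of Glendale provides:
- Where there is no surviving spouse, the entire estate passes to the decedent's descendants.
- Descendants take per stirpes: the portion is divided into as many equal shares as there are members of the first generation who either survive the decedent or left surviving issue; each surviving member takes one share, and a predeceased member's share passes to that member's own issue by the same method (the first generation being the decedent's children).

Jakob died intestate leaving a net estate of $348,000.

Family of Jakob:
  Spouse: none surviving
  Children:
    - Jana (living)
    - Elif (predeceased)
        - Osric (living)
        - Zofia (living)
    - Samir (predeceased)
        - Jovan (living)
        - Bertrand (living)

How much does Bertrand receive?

The entire $348,000 passes to the descendants.
That amount ($348,000) is divided into 3 shares of $116,000: Jana takes $116,000; Elif's $116,000 share passes to Elif's issue; Samir's $116,000 share passes to Samir's issue.
Elif's share ($116,000) is divided into 2 shares of $58,000: Osric and Zofia each take $58,000.
Samir's share ($116,000) is divided into 2 shares of $58,000: Jovan and Bertrand each take $58,000.

Bertrand receives $58,000.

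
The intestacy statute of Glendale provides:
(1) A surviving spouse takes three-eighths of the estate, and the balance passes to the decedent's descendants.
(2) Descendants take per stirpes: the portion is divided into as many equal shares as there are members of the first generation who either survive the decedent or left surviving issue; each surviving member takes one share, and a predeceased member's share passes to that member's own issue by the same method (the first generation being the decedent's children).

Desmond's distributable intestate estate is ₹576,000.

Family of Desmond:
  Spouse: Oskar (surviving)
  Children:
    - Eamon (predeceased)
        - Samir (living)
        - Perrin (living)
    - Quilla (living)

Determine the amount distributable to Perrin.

Perrin receives ₹90,000.

Oskar takes three-eighths of ₹576,000 = ₹216,000. The remaining ₹360,000 passes to the descendants.
The descendants' portion (₹360,000) is divided into 2 shares of ₹180,000: Quilla takes ₹180,000; Eamon's ₹180,000 share passes to Eamon's issue.
Eamon's share (₹180,000) is divided into 2 shares of ₹90,000: Samir and Perrin each take ₹90,000.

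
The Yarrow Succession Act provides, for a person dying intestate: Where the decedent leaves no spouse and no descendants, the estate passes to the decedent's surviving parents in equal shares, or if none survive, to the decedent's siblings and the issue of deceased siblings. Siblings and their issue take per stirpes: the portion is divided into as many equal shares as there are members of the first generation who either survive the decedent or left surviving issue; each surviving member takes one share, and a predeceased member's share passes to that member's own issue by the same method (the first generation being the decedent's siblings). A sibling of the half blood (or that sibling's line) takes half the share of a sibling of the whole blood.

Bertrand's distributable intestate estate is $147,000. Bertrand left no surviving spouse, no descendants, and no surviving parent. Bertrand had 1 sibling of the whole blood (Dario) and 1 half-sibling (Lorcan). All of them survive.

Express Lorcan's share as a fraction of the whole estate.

Lorcan receives 1/3 of the estate.

The entire $147,000 passes to the siblings and their issue.
Counting each half-blood sibling's line as half a unit, there are 3/2 units in $147,000, so one unit is $98,000. Whole-blood lines (Dario) take $98,000 each; half-blood lines (Lorcan) take $49,000 each.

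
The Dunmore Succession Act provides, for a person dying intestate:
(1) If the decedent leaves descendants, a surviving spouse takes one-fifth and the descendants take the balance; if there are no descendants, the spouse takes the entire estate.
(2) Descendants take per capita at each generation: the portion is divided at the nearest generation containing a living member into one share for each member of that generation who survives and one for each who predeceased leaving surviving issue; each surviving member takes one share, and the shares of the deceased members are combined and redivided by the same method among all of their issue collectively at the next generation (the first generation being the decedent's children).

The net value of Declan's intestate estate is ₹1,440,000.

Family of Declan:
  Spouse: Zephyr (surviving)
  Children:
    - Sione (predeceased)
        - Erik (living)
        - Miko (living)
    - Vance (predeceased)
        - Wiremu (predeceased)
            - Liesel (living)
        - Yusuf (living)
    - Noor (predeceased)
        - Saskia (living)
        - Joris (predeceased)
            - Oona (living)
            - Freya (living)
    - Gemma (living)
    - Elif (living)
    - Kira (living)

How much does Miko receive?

Miko receives ₹96,000.

Zephyr takes one-fifth of ₹1,440,000 = ₹288,000. The remaining ₹1,152,000 passes to the descendants.
The descendants' portion (₹1,152,000) is divided at the children's generation into 6 shares of ₹192,000. Gemma, Elif, and Kira each take ₹192,000. The 3 shares of the deceased (Sione, Vance, and Noor) are combined into a pool of ₹576,000.
That pool (₹576,000) is divided at the grandchildren's generation into 6 shares of ₹96,000. Erik, Miko, Yusuf, and Saskia each take ₹96,000. The 2 shares of the deceased (Wiremu and Joris) are combined into a pool of ₹192,000.
That pool (₹192,000) is divided at the great-grandchildren's generation equally among Liesel, Oona, and Freya: ₹64,000 each.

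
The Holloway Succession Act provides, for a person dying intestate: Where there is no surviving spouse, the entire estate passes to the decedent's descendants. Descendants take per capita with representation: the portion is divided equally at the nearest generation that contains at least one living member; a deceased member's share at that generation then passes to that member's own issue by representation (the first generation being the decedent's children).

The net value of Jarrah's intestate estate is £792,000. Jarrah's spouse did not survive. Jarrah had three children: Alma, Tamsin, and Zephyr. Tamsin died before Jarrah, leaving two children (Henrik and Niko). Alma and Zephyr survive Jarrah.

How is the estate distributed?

Alma: £264,000; Henrik: £132,000; Niko: £132,000; Zephyr: £264,000

The entire £792,000 passes to the descendants.
That amount (£792,000) is divided into 3 shares of £264,000: Alma and Zephyr each take £264,000; Tamsin's £264,000 share passes to Tamsin's issue.
Tamsin's share (£264,000) is divided into 2 shares of £132,000: Henrik and Niko each take £132,000.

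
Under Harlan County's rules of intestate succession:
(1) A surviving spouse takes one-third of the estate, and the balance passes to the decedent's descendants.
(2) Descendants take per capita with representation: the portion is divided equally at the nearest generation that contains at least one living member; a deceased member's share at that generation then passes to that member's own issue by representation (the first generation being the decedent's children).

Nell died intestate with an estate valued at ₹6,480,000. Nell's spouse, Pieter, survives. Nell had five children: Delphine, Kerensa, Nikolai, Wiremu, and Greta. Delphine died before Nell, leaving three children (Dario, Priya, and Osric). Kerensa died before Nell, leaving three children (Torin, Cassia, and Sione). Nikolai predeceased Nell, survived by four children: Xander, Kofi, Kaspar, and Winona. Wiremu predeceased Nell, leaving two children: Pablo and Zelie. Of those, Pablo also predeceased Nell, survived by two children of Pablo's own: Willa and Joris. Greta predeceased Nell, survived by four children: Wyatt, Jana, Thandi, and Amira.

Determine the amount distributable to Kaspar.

Kaspar receives ₹270,000.

Pieter takes one-third of ₹6,480,000 = ₹2,160,000. The remaining ₹4,320,000 passes to the descendants.
No child survives, so the initial division is made at the grandchildren's generation.
The descendants' portion (₹4,320,000) is divided into 16 shares of ₹270,000: Dario, Priya, Osric, Torin, Cassia, Sione, Xander, Kofi, Kaspar, Winona, Zelie, Wyatt, Jana, Thandi, and Amira each take ₹270,000; Pablo's ₹270,000 share passes to Pablo's issue.
Pablo's share (₹270,000) is divided into 2 shares of ₹135,000: Willa and Joris each take ₹135,000.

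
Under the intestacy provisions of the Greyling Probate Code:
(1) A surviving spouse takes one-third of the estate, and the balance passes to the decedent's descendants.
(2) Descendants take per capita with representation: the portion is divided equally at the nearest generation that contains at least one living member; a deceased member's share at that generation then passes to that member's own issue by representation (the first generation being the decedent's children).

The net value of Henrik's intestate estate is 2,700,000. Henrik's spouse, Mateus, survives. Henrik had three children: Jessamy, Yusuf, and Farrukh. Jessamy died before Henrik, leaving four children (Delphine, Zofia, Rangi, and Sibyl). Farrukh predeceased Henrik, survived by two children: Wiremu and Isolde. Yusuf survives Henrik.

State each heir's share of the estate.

Mateus takes one-third of 2,700,000 = 900,000. The remaining 1,800,000 passes to the descendants.
The descendants' portion (1,800,000) is divided into 3 shares of 600,000: Yusuf takes 600,000; Jessamy's 600,000 share passes to Jessamy's issue; Farrukh's 600,000 share passes to Farrukh's issue.
Jessamy's share (600,000) is divided into 4 shares of 150,000: Delphine, Zofia, Rangi, and Sibyl each take 150,000.
Farrukh's share (600,000) is divided into 2 shares of 300,000: Wiremu and Isolde each take 300,000.

Mateus: 900,000; Delphine: 150,000; Zofia: 150,000; Rangi: 150,000; Sibyl: 150,000; Yusuf: 600,000; Wiremu: 300,000; Isolde: 300,000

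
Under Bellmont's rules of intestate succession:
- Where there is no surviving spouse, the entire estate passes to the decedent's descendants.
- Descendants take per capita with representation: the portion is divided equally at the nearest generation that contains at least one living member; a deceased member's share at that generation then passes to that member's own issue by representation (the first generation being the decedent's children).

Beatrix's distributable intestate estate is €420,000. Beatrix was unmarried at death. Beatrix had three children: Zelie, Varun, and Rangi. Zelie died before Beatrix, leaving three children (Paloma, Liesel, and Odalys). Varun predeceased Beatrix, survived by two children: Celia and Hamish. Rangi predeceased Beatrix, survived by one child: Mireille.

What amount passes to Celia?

The entire €420,000 passes to the descendants.
No child survives, so the initial division is made at the grandchildren's generation.
That amount (€420,000) is divided into 6 shares of €70,000: Paloma, Liesel, Odalys, Celia, Hamish, and Mireille each take €70,000.

Celia receives €70,000.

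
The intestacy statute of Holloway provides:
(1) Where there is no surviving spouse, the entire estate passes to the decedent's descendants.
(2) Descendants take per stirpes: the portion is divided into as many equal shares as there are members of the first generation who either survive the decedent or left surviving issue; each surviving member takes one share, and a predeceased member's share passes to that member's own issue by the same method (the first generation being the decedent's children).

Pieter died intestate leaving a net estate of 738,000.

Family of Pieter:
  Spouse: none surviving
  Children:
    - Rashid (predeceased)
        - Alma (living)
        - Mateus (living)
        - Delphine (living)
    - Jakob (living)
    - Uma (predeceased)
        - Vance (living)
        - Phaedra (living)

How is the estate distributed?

Alma: 82,000; Mateus: 82,000; Delphine: 82,000; Jakob: 246,000; Vance: 123,000; Phaedra: 123,000

The entire 738,000 passes to the descendants.
That amount (738,000) is divided into 3 shares of 246,000: Jakob takes 246,000; Rashid's 246,000 share passes to Rashid's issue; Uma's 246,000 share passes to Uma's issue.
Rashid's share (246,000) is divided into 3 shares of 82,000: Alma, Mateus, and Delphine each take 82,000.
Uma's share (246,000) is divided into 2 shares of 123,000: Vance and Phaedra each take 123,000.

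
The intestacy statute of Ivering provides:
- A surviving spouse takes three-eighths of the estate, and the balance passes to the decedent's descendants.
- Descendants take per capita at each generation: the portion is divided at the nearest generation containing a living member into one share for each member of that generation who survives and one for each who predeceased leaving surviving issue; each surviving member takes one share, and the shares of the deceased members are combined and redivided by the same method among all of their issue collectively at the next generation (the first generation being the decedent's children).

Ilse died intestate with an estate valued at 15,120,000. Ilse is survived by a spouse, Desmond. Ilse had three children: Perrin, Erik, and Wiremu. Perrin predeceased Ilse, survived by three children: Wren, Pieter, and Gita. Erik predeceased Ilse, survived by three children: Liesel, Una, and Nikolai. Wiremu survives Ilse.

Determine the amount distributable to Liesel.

Liesel receives 1,050,000.

Desmond takes three-eighths of 15,120,000 = 5,670,000. The remaining 9,450,000 passes to the descendants.
The descendants' portion (9,450,000) is divided at the children's generation into 3 shares of 3,150,000. Wiremu takes 3,150,000. The 2 shares of the deceased (Perrin and Erik) are combined into a pool of 6,300,000.
That pool (6,300,000) is divided at the grandchildren's generation equally among Wren, Pieter, Gita, Liesel, Una, and Nikolai: 1,050,000 each.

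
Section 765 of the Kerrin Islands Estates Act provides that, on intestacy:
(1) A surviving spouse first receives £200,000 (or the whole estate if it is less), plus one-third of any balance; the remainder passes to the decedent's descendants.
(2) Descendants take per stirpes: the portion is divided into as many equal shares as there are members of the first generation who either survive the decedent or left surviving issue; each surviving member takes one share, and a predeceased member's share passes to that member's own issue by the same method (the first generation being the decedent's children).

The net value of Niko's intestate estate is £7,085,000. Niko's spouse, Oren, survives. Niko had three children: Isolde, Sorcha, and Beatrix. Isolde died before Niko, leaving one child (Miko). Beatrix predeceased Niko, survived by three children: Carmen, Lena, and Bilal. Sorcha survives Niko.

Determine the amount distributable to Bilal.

Oren first takes £200,000, leaving a balance of £6,885,000. Oren then takes one-third of the balance (£2,295,000), for a total of £2,495,000. The remaining £4,590,000 passes to the descendants.
The descendants' portion (£4,590,000) is divided into 3 shares of £1,530,000: Sorcha takes £1,530,000; Isolde's £1,530,000 share passes to Isolde's issue; Beatrix's £1,530,000 share passes to Beatrix's issue.
Isolde's share (£1,530,000) passes entirely to Miko.
Beatrix's share (£1,530,000) is divided into 3 shares of £510,000: Carmen, Lena, and Bilal each take £510,000.

Bilal receives £510,000.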